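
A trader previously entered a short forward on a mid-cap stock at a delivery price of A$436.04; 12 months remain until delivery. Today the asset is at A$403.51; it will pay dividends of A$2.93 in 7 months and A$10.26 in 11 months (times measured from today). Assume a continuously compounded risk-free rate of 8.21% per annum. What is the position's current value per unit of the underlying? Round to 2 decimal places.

PV(remaining dividends) I = 2.93·e^(−0.0821·7/12) + 10.26·e^(−0.0821·11/12) = 12.3092
Current forward F = (S − I)·e^(rT) = (403.51 − 12.3092)·e^(0.0821·12/12) = 391.2008 × 1.085564 = 424.6735
Value (long) = (F − K)·e^(−rT) = (424.6735 − 436.04) × 0.921180 = -10.4706
Short position value = −(long value) = A$10.47

A$10.47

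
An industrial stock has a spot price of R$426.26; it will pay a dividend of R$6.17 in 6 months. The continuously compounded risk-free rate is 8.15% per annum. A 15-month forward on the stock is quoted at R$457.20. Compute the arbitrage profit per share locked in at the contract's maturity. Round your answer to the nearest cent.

PV(dividends) I = 6.17·e^(−0.0815·6/12) = 5.9236
Fair forward F* = (S − I)·e^(rT) = (426.26 − 5.9236)·e^0.101875 = 420.3364 × 1.107245 = 465.4154
Market R$457.20 < fair 465.4154: forward underpriced → reverse cash-and-carry (short the stock, invest proceeds at r, pay the dividends, go long the forward).
Profit at T = |F_mkt − F*| = |457.20 − 465.4154| = R$8.22 per share

R$8.22 per share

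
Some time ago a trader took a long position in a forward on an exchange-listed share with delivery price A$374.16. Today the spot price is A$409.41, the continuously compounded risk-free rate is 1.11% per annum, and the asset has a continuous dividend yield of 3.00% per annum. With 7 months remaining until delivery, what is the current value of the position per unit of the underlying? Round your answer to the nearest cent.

Current fair forward for the remaining 7 months: F = S·e^((r − q)·T), (r − q) = 0.0111 − 0.0300 = -0.0189
F = 409.41 · e^(-0.0189 × 7/12) = 409.41 × 0.989036 = 404.9212
Value of long forward = (F − K)·e^(−rT) = (404.9212 − 374.16) · e^(−0.0111·7/12)
= 30.7612 × 0.993546 = 30.56

A$30.56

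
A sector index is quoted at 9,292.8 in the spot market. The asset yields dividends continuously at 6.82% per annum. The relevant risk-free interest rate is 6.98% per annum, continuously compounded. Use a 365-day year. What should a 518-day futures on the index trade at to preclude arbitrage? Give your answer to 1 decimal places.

F = S·e^((r − q)T) = 9292.8 · e^((0.0698 − 0.0682) × 518/365)
= 9292.8 · e^0.002271 = 9292.8 × 1.002274
F = 9,313.9

9,313.9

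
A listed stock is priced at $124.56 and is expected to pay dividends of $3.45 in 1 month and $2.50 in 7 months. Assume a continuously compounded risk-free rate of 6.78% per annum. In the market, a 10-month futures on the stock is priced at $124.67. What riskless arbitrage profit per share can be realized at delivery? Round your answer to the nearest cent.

PV(dividends) I = 3.45·e^(−0.0678·1/12) + 2.50·e^(−0.0678·7/12) = 5.8336
Fair futures F* = (S − I)·e^(rT) = (124.56 − 5.8336)·e^0.056500 = 118.7264 × 1.058127 = 125.6276
Market $124.67 < fair 125.6276: forward underpriced → reverse cash-and-carry (short the stock, invest proceeds at r, pay the dividends, go long the forward).
Profit at T = |F_mkt − F*| = |124.67 − 125.6276| = $0.96 per share

$0.96 per share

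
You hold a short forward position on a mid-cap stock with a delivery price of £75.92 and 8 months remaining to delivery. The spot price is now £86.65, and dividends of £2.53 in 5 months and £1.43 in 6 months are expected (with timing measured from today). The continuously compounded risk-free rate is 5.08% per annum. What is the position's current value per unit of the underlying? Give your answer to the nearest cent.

PV(remaining dividends) I = 2.53·e^(−0.0508·5/12) + 1.43·e^(−0.0508·6/12) = 3.8711
Current forward F = (S − I)·e^(rT) = (86.65 − 3.8711)·e^(0.0508·8/12) = 82.7789 × 1.034447 = 85.6304
Value (long) = (F − K)·e^(−rT) = (85.6304 − 75.92) × 0.966700 = 9.3870
Short position value = −(long value) = -£9.39

-£9.39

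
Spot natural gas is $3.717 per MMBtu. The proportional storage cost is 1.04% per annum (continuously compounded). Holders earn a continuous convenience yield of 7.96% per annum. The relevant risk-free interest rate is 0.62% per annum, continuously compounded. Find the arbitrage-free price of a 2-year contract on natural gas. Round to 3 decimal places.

$3.277 per MMBtu

Net carry = r + u − y = 0.0062 + 0.0104 − 0.0796 = -0.0630
F = S·e^((r+u−y)T) = 3.717 · e^(-0.0630 × 2) = 3.717 · e^-0.126000
= 3.717 × 0.881615 = $3.277 per MMBtu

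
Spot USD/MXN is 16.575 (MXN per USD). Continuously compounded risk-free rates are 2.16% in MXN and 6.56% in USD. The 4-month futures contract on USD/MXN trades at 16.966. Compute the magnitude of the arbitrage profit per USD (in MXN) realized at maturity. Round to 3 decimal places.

0.632 per USD (in MXN)

Fair futures: F* = S·e^(carry·T), with carry = (r_MXN − r_USD) = 0.0216 − 0.0656 = -0.0440
F* = 16.575 · e^(-0.0440 × 4/12) = 16.575 · e^-0.014667 = 16.575 × 0.985440 = 16.3337
Market 16.966 > fair 16.3337: forward overpriced → cash-and-carry (buy spot, short the forward).
At maturity, profit = |F_mkt − F*| = |16.966 − 16.3337| = 0.632 per USD (in MXN)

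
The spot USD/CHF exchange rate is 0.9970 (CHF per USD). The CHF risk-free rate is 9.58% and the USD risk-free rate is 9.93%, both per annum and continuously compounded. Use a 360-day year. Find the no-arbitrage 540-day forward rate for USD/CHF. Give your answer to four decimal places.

0.9918

F = S·e^((r_CHF − r_USD)T) = 0.9970 · e^((0.0958 − 0.0993) × 540/360)
= 0.9970 · e^-0.005250 = 0.9970 × 0.994764
F = 0.9918 CHF per USD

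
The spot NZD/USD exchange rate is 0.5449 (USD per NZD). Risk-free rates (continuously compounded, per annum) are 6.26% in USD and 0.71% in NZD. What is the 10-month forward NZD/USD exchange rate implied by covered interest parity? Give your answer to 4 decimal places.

F = S·e^((r_USD − r_NZD)T) = 0.5449 · e^((0.0626 − 0.0071) × 10/12)
= 0.5449 · e^0.046250 = 0.5449 × 1.047336
F = 0.5707 USD per NZD

0.5707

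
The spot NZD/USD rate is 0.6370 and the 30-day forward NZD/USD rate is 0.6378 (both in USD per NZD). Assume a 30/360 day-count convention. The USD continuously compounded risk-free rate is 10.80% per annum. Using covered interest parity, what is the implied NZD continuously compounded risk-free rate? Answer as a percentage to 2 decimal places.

F = S·e^((r_USD − r_NZD)T) ⇒ r_NZD = r_USD − ln(F/S)/T
ln(0.6378/0.6370) = 0.001255; /(30/360) = 0.015060
r_NZD = 0.1080 − 0.015060 = 0.092940
r_NZD = 9.29%

9.29%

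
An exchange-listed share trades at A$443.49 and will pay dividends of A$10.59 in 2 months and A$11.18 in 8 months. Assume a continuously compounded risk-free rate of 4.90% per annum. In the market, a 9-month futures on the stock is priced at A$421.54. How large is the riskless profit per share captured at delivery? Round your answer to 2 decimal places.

A$16.43 per share

PV(dividends) I = 10.59·e^(−0.0490·2/12) + 11.18·e^(−0.0490·8/12) = 21.3246
Fair futures F* = (S − I)·e^(rT) = (443.49 − 21.3246)·e^0.036750 = 422.1654 × 1.037434 = 437.9687
Market A$421.54 < fair 437.9687: forward underpriced → reverse cash-and-carry (short the stock, invest proceeds at r, pay the dividends, go long the forward).
Profit at T = |F_mkt − F*| = |421.54 − 437.9687| = A$16.43 per share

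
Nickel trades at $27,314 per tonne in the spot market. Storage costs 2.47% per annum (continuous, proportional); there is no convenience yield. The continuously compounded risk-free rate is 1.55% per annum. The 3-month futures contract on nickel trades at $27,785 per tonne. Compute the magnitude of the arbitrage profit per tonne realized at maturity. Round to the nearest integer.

$195 per tonne

Fair futures: F* = S·e^(carry·T), with carry = (r + u) = 0.0155 + 0.0247 = 0.0402
F* = 27314 · e^(0.0402 × 3/12) = 27314 · e^0.010050 = 27314 × 1.010101 = $27589.8987
Market $27785 > fair $27589.8987: forward overpriced → cash-and-carry (buy spot, short the forward).
At maturity, profit = |F_mkt − F*| = |27785 − 27589.8987| = $195 per tonne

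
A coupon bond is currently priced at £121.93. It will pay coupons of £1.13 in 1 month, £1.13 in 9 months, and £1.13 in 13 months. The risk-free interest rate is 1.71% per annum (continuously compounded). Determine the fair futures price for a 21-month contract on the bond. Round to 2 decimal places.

£122.18

PV(coupons) I = 1.13·e^(−0.0171·1/12) + 1.13·e^(−0.0171·9/12) + 1.13·e^(−0.0171·13/12)
I = 1.1284 + 1.1156 + 1.1093 = 3.3533
F = (S − I)·e^(rT) = (121.93 − 3.3533) · e^(0.0171·21/12)
= 118.5767 · e^0.029925 = 118.5767 × 1.030377 = £122.18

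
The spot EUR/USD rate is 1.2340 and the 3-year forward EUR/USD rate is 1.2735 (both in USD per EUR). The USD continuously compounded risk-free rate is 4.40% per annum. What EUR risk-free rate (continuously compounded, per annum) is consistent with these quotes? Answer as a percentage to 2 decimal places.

F = S·e^((r_USD − r_EUR)T) ⇒ r_EUR = r_USD − ln(F/S)/T
ln(1.2735/1.2340) = 0.031508; /(3) = 0.010503
r_EUR = 0.0440 − 0.010503 = 0.033497
r_EUR = 3.35%

3.35%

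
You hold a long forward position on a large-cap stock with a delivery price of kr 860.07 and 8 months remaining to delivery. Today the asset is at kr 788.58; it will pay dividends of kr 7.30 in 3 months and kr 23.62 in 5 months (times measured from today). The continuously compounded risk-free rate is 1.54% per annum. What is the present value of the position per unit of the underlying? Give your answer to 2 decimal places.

-kr 93.45

PV(remaining dividends) I = 7.30·e^(−0.0154·3/12) + 23.62·e^(−0.0154·5/12) = 30.7409
Current forward F = (S − I)·e^(rT) = (788.58 − 30.7409)·e^(0.0154·8/12) = 757.8391 × 1.010320 = 765.6600
Value (long) = (F − K)·e^(−rT) = (765.6600 − 860.07) × 0.989786 = -93.4457
Value = -kr 93.45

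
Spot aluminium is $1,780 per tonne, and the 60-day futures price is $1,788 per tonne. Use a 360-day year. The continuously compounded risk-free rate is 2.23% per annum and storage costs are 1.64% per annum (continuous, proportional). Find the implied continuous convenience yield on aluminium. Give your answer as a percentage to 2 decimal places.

F = S·e^((r+u−y)T) ⇒ (r+u−y) = ln(F/S)/T
ln(1788/1780) = 0.004484; /T ⇒ 0.026904
y = r + u − ln(F/S)/T = 0.0223 + 0.0164 − 0.026904 = 0.011796
y = 1.18%

1.18%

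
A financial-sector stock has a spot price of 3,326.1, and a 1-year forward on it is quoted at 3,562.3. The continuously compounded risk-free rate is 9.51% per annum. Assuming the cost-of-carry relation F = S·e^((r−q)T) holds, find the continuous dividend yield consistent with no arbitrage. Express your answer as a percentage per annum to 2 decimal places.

From F = S·e^((r−q)T): (r − q) = ln(F/S)/T
ln(3562.3/3326.1) = ln(1.071014) = 0.068606
(r − q) = 0.068606 / (1) = 0.068606
q = r − ln(F/S)/T = 0.0951 − 0.068606 = 0.026494
q = 2.65%

2.65%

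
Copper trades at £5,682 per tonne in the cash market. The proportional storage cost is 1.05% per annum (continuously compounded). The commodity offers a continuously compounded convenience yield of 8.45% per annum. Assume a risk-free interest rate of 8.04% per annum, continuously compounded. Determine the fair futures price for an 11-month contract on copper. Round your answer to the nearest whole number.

£5,715 per tonne

Net carry = r + u − y = 0.0804 + 0.0105 − 0.0845 = 0.0064
F = S·e^((r+u−y)T) = 5682 · e^(0.0064 × 11/12) = 5682 · e^0.005867
= 5682 × 1.005884 = £5,715 per tonne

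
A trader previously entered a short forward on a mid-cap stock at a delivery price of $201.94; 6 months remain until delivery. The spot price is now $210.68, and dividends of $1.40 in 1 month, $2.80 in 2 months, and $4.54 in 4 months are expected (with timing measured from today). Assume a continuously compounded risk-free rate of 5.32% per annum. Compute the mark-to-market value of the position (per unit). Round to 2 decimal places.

PV(remaining dividends) I = 1.40·e^(−0.0532·1/12) + 2.80·e^(−0.0532·2/12) + 4.54·e^(−0.0532·4/12) = 8.6293
Current forward F = (S − I)·e^(rT) = (210.68 − 8.6293)·e^(0.0532·6/12) = 202.0507 × 1.026957 = 207.4974
Value (long) = (F − K)·e^(−rT) = (207.4974 − 201.94) × 0.973751 = 5.4115
Short position value = −(long value) = -$5.41

-$5.41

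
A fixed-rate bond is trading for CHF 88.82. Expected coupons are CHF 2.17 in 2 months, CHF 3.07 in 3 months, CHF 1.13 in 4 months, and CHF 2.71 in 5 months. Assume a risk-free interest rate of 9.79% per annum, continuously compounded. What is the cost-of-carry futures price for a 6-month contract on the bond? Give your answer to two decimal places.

PV(coupons) I = 2.17·e^(−0.0979·2/12) + 3.07·e^(−0.0979·3/12) + 1.13·e^(−0.0979·4/12) + 2.71·e^(−0.0979·5/12)
I = 2.1349 + 2.9958 + 1.0937 + 2.6017 = 8.8261
F = (S − I)·e^(rT) = (88.82 − 8.8261) · e^(0.0979·6/12)
= 79.9939 · e^0.048950 = 79.9939 × 1.050168 = CHF 84.01

CHF 84.01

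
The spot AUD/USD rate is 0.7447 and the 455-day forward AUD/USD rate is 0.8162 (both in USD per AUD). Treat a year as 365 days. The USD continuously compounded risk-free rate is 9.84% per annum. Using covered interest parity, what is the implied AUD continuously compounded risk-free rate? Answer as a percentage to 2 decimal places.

2.49%

F = S·e^((r_USD − r_AUD)T) ⇒ r_AUD = r_USD − ln(F/S)/T
ln(0.8162/0.7447) = 0.091678; /(455/365) = 0.073544
r_AUD = 0.0984 − 0.073544 = 0.024856
r_AUD = 2.49%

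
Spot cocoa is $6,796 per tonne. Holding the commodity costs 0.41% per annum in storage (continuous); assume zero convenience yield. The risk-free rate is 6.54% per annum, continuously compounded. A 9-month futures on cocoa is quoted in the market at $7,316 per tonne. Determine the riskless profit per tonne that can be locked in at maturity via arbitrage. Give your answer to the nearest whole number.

$156 per tonne

Fair futures: F* = S·e^(carry·T), with carry = (r + u) = 0.0654 + 0.0041 = 0.0695
F* = 6796 · e^(0.0695 × 9/12) = 6796 · e^0.052125 = 6796 × 1.053507 = $7159.6336
Market $7316 > fair $7159.6336: forward overpriced → cash-and-carry (buy spot, short the forward).
At maturity, profit = |F_mkt − F*| = |7316 − 7159.6336| = $156 per tonne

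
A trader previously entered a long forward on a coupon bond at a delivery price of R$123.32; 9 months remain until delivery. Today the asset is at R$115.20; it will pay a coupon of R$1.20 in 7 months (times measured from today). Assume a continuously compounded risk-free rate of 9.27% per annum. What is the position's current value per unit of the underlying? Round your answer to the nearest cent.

-R$0.97

PV(remaining coupons) I = 1.20·e^(−0.0927·7/12) = 1.1368
Current forward F = (S − I)·e^(rT) = (115.20 − 1.1368)·e^(0.0927·9/12) = 114.0632 × 1.071999 = 122.2756
Value (long) = (F − K)·e^(−rT) = (122.2756 − 123.32) × 0.932837 = -0.9743
Value = -R$0.97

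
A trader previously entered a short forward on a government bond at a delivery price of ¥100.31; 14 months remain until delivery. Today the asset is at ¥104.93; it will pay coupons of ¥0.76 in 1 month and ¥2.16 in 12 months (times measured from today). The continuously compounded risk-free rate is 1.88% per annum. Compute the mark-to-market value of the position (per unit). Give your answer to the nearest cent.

-¥3.92

PV(remaining coupons) I = 0.76·e^(−0.0188·1/12) + 2.16·e^(−0.0188·12/12) = 2.8786
Current forward F = (S − I)·e^(rT) = (104.93 − 2.8786)·e^(0.0188·14/12) = 102.0514 × 1.022176 = 104.3145
Value (long) = (F − K)·e^(−rT) = (104.3145 − 100.31) × 0.978305 = 3.9176
Short position value = −(long value) = -¥3.92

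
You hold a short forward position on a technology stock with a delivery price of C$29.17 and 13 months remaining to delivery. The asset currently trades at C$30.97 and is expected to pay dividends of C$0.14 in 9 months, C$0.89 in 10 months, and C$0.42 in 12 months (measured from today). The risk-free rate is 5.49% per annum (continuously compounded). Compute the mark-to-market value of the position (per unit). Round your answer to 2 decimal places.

PV(remaining dividends) I = 0.14·e^(−0.0549·9/12) + 0.89·e^(−0.0549·10/12) + 0.42·e^(−0.0549·12/12) = 1.3821
Current forward F = (S − I)·e^(rT) = (30.97 − 1.3821)·e^(0.0549·13/12) = 29.5879 × 1.061279 = 31.4010
Value (long) = (F − K)·e^(−rT) = (31.4010 − 29.17) × 0.942259 = 2.1022
Short position value = −(long value) = -C$2.10

-C$2.10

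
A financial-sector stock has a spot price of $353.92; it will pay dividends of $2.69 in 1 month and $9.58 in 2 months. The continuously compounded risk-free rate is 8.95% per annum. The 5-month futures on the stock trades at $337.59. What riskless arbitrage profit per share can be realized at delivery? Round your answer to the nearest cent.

PV(dividends) I = 2.69·e^(−0.0895·1/12) + 9.58·e^(−0.0895·2/12) = 12.1082
Fair futures F* = (S − I)·e^(rT) = (353.92 − 12.1082)·e^0.037292 = 341.8118 × 1.037996 = 354.7993
Market $337.59 < fair 354.7993: forward underpriced → reverse cash-and-carry (short the stock, invest proceeds at r, pay the dividends, go long the forward).
Profit at T = |F_mkt − F*| = |337.59 − 354.7993| = $17.21 per share

$17.21 per share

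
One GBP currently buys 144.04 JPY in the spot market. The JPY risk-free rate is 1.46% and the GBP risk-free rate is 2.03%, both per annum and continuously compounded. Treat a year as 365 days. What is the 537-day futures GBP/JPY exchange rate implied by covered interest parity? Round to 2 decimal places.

142.84

F = S·e^((r_JPY − r_GBP)T) = 144.04 · e^((0.0146 − 0.0203) × 537/365)
= 144.04 · e^-0.008386 = 144.04 × 0.991649
F = 142.84 JPY per GBP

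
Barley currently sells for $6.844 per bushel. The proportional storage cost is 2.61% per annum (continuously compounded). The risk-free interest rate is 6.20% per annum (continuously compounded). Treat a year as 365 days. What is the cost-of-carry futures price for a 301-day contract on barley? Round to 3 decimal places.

Net carry = r + u − y = 0.0620 + 0.0261 − 0.0000 = 0.0881
F = S·e^((r+u−y)T) = 6.844 · e^(0.0881 × 301/365) = 6.844 · e^0.072652
= 6.844 × 1.075356 = $7.360 per bushel

$7.360 per bushel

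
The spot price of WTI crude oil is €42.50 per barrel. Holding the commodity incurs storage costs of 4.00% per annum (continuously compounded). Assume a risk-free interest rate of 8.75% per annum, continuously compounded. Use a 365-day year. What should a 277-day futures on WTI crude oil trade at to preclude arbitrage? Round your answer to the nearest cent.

€46.82 per barrel

Net carry = r + u − y = 0.0875 + 0.0400 − 0.0000 = 0.1275
F = S·e^((r+u−y)T) = 42.50 · e^(0.1275 × 277/365) = 42.50 · e^0.096760
= 42.50 × 1.101596 = €46.82 per barrel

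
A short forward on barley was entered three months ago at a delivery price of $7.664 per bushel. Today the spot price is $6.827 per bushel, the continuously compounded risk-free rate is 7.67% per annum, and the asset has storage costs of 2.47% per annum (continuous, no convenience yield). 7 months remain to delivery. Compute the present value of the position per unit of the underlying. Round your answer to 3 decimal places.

Current fair forward for the remaining 7 months: F = S·e^((r + u)·T), (r + u) = 0.0767 + 0.0247 = 0.1014
F = 6.827 · e^(0.1014 × 7/12) = 6.827 × 1.060934 = 7.2430
Value of long forward = (F − K)·e^(−rT) = (7.2430 − 7.664) · e^(−0.0767·7/12)
= -0.4210 × 0.956244 = -0.403
Short position value = −(long value) = $0.403

$0.403 per bushel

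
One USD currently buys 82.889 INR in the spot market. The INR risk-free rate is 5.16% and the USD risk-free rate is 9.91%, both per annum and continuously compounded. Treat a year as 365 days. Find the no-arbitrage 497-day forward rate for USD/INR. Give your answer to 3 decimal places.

77.698

F = S·e^((r_INR − r_USD)T) = 82.889 · e^((0.0516 − 0.0991) × 497/365)
= 82.889 · e^-0.064678 = 82.889 × 0.937369
F = 77.698 INR per USD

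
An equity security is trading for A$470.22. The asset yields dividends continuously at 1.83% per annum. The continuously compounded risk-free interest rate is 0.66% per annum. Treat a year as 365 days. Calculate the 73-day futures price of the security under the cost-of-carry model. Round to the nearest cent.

F = S·e^((r − q)T) = 470.22 · e^((0.0066 − 0.0183) × 73/365)
= 470.22 · e^-0.002340 = 470.22 × 0.997663
F = A$469.12

A$469.12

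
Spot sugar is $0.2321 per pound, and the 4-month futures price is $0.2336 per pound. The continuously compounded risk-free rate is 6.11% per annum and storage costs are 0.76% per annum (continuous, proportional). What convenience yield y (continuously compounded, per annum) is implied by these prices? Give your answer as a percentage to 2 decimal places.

F = S·e^((r+u−y)T) ⇒ (r+u−y) = ln(F/S)/T
ln(0.2336/0.2321) = 0.006442; /T ⇒ 0.019326
y = r + u − ln(F/S)/T = 0.0611 + 0.0076 − 0.019326 = 0.049374
y = 4.94%

4.94%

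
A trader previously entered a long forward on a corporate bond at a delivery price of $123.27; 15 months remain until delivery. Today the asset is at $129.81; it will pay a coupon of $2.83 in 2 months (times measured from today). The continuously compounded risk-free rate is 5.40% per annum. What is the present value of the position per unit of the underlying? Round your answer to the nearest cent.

PV(remaining coupons) I = 2.83·e^(−0.0540·2/12) = 2.8046
Current forward F = (S − I)·e^(rT) = (129.81 − 2.8046)·e^(0.0540·15/12) = 127.0054 × 1.069830 = 135.8742
Value (long) = (F − K)·e^(−rT) = (135.8742 − 123.27) × 0.934728 = 11.7815
Value = $11.78

$11.78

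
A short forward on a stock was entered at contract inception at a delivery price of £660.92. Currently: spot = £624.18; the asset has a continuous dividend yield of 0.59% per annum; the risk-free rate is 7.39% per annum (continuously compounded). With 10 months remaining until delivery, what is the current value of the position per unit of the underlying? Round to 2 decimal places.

£0.33

Current fair forward for the remaining 10 months: F = S·e^((r − q)·T), (r − q) = 0.0739 − 0.0059 = 0.0680
F = 624.18 · e^(0.0680 × 10/12) = 624.18 × 1.058303 = 660.5716
Value of long forward = (F − K)·e^(−rT) = (660.5716 − 660.92) · e^(−0.0739·10/12)
= -0.3484 × 0.940275 = -0.33
Short position value = −(long value) = £0.33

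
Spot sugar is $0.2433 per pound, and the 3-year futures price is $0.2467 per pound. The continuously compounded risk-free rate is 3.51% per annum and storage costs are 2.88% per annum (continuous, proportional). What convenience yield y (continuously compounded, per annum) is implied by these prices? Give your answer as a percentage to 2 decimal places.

5.93%

F = S·e^((r+u−y)T) ⇒ (r+u−y) = ln(F/S)/T
ln(0.2467/0.2433) = 0.013878; /T ⇒ 0.004626
y = r + u − ln(F/S)/T = 0.0351 + 0.0288 − 0.004626 = 0.059274
y = 5.93%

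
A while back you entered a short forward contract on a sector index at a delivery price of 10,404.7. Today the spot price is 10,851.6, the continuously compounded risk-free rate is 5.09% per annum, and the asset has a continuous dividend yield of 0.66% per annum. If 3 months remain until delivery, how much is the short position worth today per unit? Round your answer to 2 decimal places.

-560.57

Current fair forward for the remaining 3 months: F = S·e^((r − q)·T), (r − q) = 0.0509 − 0.0066 = 0.0443
F = 10851.6 · e^(0.0443 × 3/12) = 10851.6 × 1.01113655 = 10972.4494
Value of long forward = (F − K)·e^(−rT) = (10972.4494 − 10404.7) · e^(−0.0509·3/12)
= 567.7494 × 0.98735562 = 560.57
Short position value = −(long value) = -560.57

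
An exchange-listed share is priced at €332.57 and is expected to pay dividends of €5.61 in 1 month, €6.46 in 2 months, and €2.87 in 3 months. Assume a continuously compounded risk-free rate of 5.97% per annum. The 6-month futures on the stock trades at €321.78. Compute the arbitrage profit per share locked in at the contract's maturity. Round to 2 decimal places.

PV(dividends) I = 5.61·e^(−0.0597·1/12) + 6.46·e^(−0.0597·2/12) + 2.87·e^(−0.0597·3/12) = 14.8057
Fair futures F* = (S − I)·e^(rT) = (332.57 − 14.8057)·e^0.029850 = 317.7643 × 1.030300 = 327.3926
Market €321.78 < fair 327.3926: forward underpriced → reverse cash-and-carry (short the stock, invest proceeds at r, pay the dividends, go long the forward).
Profit at T = |F_mkt − F*| = |321.78 − 327.3926| = €5.61 per share

€5.61 per share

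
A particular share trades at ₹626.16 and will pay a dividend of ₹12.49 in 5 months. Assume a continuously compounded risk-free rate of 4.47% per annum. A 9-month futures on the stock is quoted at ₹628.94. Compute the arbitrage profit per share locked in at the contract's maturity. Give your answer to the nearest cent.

PV(dividends) I = 12.49·e^(−0.0447·5/12) = 12.2595
Fair futures F* = (S − I)·e^(rT) = (626.16 − 12.2595)·e^0.033525 = 613.9005 × 1.034093 = 634.8302
Market ₹628.94 < fair 634.8302: forward underpriced → reverse cash-and-carry (short the stock, invest proceeds at r, pay the dividends, go long the forward).
Profit at T = |F_mkt − F*| = |628.94 − 634.8302| = ₹5.89 per share

₹5.89 per share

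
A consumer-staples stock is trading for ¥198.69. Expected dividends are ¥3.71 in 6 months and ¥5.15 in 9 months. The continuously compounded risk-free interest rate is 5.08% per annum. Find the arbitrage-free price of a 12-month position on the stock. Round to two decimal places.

PV(dividends) I = 3.71·e^(−0.0508·6/12) + 5.15·e^(−0.0508·9/12)
I = 3.6170 + 4.9575 = 8.5745
F = (S − I)·e^(rT) = (198.69 − 8.5745) · e^(0.0508·12/12)
= 190.1155 · e^0.050800 = 190.1155 × 1.052112 = ¥200.02

¥200.02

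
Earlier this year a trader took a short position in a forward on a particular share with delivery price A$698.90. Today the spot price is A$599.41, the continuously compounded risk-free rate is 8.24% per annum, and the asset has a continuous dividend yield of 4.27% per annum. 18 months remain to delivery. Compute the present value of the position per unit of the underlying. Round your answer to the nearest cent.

A$55.42

Current fair forward for the remaining 18 months: F = S·e^((r − q)·T), (r − q) = 0.0824 − 0.0427 = 0.0397
F = 599.41 · e^(0.0397 × 18/12) = 599.41 × 1.061359 = 636.1892
Value of long forward = (F − K)·e^(−rT) = (636.1892 − 698.90) · e^(−0.0824·18/12)
= -62.7108 × 0.883733 = -55.42
Short position value = −(long value) = A$55.42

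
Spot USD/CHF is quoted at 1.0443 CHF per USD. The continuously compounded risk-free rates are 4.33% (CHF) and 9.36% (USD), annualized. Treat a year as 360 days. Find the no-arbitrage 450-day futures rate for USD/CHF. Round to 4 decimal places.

F = S·e^((r_CHF − r_USD)T) = 1.0443 · e^((0.0433 − 0.0936) × 450/360)
= 1.0443 · e^-0.062875 = 1.0443 × 0.939061
F = 0.9807 CHF per USD

0.9807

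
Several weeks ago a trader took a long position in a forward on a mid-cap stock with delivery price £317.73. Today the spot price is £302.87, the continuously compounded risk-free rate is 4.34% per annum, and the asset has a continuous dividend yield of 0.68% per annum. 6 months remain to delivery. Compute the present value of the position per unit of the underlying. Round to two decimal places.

-£9.07

Current fair forward for the remaining 6 months: F = S·e^((r − q)·T), (r − q) = 0.0434 − 0.0068 = 0.0366
F = 302.87 · e^(0.0366 × 6/12) = 302.87 × 1.018468 = 308.4634
Value of long forward = (F − K)·e^(−rT) = (308.4634 − 317.73) · e^(−0.0434·6/12)
= -9.2666 × 0.978534 = -9.07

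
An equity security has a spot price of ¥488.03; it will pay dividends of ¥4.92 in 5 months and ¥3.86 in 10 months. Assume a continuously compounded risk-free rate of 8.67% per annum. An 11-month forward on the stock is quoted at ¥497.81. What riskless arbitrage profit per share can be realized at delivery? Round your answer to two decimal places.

¥21.56 per share

PV(dividends) I = 4.92·e^(−0.0867·5/12) + 3.86·e^(−0.0867·10/12) = 8.3364
Fair forward F* = (S − I)·e^(rT) = (488.03 − 8.3364)·e^0.079475 = 479.6936 × 1.082718 = 519.3729
Market ¥497.81 < fair 519.3729: forward underpriced → reverse cash-and-carry (short the stock, invest proceeds at r, pay the dividends, go long the forward).
Profit at T = |F_mkt − F*| = |497.81 − 519.3729| = ¥21.56 per share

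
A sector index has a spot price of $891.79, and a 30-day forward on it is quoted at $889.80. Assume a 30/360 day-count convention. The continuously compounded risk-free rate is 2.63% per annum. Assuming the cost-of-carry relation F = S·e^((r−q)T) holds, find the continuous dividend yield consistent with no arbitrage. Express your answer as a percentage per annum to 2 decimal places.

From F = S·e^((r−q)T): (r − q) = ln(F/S)/T
ln(889.80/891.79) = ln(0.997769) = -0.002233
(r − q) = -0.002233 / (30/360) = -0.026796
q = r − ln(F/S)/T = 0.0263 + 0.026796 = 0.053096
q = 5.31%

5.31%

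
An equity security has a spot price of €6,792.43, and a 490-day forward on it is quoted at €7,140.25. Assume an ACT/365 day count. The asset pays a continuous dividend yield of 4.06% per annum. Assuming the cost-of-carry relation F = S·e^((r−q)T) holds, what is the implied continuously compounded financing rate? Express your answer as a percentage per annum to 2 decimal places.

From F = S·e^((r−q)T): (r − q) = ln(F/S)/T
ln(7140.25/6792.43) = ln(1.051207) = 0.049939
(r − q) = 0.049939 / (490/365) = 0.037199
r = ln(F/S)/T + q = 0.037199 + 0.0406 = 0.077799
r = 7.78%

7.78%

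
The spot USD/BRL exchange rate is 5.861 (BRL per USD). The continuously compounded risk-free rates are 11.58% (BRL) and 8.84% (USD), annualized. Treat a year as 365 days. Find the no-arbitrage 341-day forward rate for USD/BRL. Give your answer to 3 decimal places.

6.013

F = S·e^((r_BRL − r_USD)T) = 5.861 · e^((0.1158 − 0.0884) × 341/365)
= 5.861 · e^0.025598 = 5.861 × 1.025928
F = 6.013 BRL per USD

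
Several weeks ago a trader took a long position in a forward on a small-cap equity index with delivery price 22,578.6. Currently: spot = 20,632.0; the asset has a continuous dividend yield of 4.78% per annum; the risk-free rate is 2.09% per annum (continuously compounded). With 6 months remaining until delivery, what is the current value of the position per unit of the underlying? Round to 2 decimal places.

Current fair forward for the remaining 6 months: F = S·e^((r − q)·T), (r − q) = 0.0209 − 0.0478 = -0.0269
F = 20632.0 · e^(-0.0269 × 6/12) = 20632.0 × 0.98664005 = 20356.3575
Value of long forward = (F − K)·e^(−rT) = (20356.3575 − 22578.6) · e^(−0.0209·6/12)
= -2222.2425 × 0.98960441 = -2199.14

-2199.14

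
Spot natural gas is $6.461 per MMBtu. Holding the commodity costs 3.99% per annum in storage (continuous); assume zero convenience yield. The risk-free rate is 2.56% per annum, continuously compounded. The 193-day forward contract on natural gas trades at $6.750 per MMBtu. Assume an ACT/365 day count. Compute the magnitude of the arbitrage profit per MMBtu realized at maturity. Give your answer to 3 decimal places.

$0.061 per MMBtu

Fair forward: F* = S·e^(carry·T), with carry = (r + u) = 0.0256 + 0.0399 = 0.0655
F* = 6.461 · e^(0.0655 × 193/365) = 6.461 · e^0.034634 = 6.461 × 1.035241 = $6.6887
Market $6.750 > fair $6.6887: forward overpriced → cash-and-carry (buy spot, short the forward).
At maturity, profit = |F_mkt − F*| = |6.750 − 6.6887| = $0.061 per MMBtu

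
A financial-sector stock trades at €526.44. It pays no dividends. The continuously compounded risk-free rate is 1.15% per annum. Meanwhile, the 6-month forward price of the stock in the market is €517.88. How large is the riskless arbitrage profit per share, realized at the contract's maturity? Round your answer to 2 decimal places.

€11.60 per share

Fair forward: F* = S·e^(carry·T), with carry = r = 0.0115
F* = 526.44 · e^(0.0115 × 6/12) = 526.44 · e^0.005750 = 526.44 × 1.005767 = €529.4760
Market €517.88 < fair €529.4760: forward underpriced → reverse cash-and-carry (short spot, go long the forward).
At maturity, profit = |F_mkt − F*| = |517.88 − 529.4760| = €11.60 per share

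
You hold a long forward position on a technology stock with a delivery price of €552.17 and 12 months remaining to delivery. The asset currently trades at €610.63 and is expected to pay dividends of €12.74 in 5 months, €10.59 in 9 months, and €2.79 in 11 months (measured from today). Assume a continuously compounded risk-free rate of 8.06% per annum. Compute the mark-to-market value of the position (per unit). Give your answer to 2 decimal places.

€76.34

PV(remaining dividends) I = 12.74·e^(−0.0806·5/12) + 10.59·e^(−0.0806·9/12) + 2.79·e^(−0.0806·11/12) = 24.8793
Current forward F = (S − I)·e^(rT) = (610.63 − 24.8793)·e^(0.0806·12/12) = 585.7507 × 1.083937 = 634.9169
Value (long) = (F − K)·e^(−rT) = (634.9169 − 552.17) × 0.922563 = 76.3392
Value = €76.34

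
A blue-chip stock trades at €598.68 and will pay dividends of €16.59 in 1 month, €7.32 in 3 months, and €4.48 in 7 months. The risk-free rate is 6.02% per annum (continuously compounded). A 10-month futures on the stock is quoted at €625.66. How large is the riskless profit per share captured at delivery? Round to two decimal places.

PV(dividends) I = 16.59·e^(−0.0602·1/12) + 7.32·e^(−0.0602·3/12) + 4.48·e^(−0.0602·7/12) = 28.0430
Fair futures F* = (S − I)·e^(rT) = (598.68 − 28.0430)·e^0.050167 = 570.6370 × 1.051447 = 599.9946
Market €625.66 > fair 599.9946: forward overpriced → cash-and-carry (borrow at r, buy the stock and collect the dividends, short the forward).
Profit at T = |F_mkt − F*| = |625.66 − 599.9946| = €25.67 per share

€25.67 per share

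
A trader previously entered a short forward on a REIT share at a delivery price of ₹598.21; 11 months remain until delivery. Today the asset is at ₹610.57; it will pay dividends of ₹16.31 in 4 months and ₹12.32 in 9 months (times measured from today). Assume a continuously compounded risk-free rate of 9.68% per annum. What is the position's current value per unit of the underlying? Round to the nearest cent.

-₹35.90

PV(remaining dividends) I = 16.31·e^(−0.0968·4/12) + 12.32·e^(−0.0968·9/12) = 27.2494
Current forward F = (S − I)·e^(rT) = (610.57 − 27.2494)·e^(0.0968·11/12) = 583.3206 × 1.092789 = 637.4463
Value (long) = (F − K)·e^(−rT) = (637.4463 − 598.21) × 0.915090 = 35.9047
Short position value = −(long value) = -₹35.90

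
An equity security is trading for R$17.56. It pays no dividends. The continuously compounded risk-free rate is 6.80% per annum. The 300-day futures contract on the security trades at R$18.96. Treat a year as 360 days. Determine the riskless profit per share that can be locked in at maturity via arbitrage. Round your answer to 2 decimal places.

R$0.38 per share

Fair futures: F* = S·e^(carry·T), with carry = r = 0.0680
F* = 17.56 · e^(0.0680 × 300/360) = 17.56 · e^0.056667 = 17.56 × 1.058303 = R$18.5838
Market R$18.96 > fair R$18.5838: forward overpriced → cash-and-carry (buy spot, short the forward).
At maturity, profit = |F_mkt − F*| = |18.96 − 18.5838| = R$0.38 per share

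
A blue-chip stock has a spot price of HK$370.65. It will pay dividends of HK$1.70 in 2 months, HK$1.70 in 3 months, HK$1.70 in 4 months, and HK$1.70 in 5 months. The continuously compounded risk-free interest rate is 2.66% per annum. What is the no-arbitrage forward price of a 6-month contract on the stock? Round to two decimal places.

PV(dividends) I = 1.70·e^(−0.0266·2/12) + 1.70·e^(−0.0266·3/12) + 1.70·e^(−0.0266·4/12) + 1.70·e^(−0.0266·5/12)
I = 1.6925 + 1.6887 + 1.6850 + 1.6813 = 6.7475
F = (S − I)·e^(rT) = (370.65 − 6.7475) · e^(0.0266·6/12)
= 363.9025 · e^0.013300 = 363.9025 × 1.013389 = HK$368.77

HK$368.77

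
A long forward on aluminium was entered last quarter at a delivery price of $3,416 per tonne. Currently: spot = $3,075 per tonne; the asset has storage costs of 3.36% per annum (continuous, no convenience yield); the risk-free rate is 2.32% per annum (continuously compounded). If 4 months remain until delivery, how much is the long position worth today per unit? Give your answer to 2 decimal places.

Current fair forward for the remaining 4 months: F = S·e^((r + u)·T), (r + u) = 0.0232 + 0.0336 = 0.0568
F = 3075 · e^(0.0568 × 4/12) = 3075 × 1.01911371 = 3133.7747
Value of long forward = (F − K)·e^(−rT) = (3133.7747 − 3416) · e^(−0.0232·4/12)
= -282.2253 × 0.99229649 = -280.05

-$280.05 per tonne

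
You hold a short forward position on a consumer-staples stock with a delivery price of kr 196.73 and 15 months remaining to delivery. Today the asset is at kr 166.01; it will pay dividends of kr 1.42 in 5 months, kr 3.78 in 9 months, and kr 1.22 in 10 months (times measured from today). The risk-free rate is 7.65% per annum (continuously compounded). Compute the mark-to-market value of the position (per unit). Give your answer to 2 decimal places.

PV(remaining dividends) I = 1.42·e^(−0.0765·5/12) + 3.78·e^(−0.0765·9/12) + 1.22·e^(−0.0765·10/12) = 6.0893
Current forward F = (S − I)·e^(rT) = (166.01 − 6.0893)·e^(0.0765·15/12) = 159.9207 × 1.100346 = 175.9681
Value (long) = (F − K)·e^(−rT) = (175.9681 − 196.73) × 0.908805 = -18.8685
Short position value = −(long value) = kr 18.87

kr 18.87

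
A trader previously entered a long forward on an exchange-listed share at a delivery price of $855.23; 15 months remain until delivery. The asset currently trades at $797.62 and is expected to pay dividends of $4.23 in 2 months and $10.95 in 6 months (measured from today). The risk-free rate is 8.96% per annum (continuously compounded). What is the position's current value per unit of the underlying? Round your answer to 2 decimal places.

$18.37

PV(remaining dividends) I = 4.23·e^(−0.0896·2/12) + 10.95·e^(−0.0896·6/12) = 14.6376
Current forward F = (S − I)·e^(rT) = (797.62 − 14.6376)·e^(0.0896·15/12) = 782.9824 × 1.118513 = 875.7760
Value (long) = (F − K)·e^(−rT) = (875.7760 − 855.23) × 0.894044 = 18.3690
Value = $18.37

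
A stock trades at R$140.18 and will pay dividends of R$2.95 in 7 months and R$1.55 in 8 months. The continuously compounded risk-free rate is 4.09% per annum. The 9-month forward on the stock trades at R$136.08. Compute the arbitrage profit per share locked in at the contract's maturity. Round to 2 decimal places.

PV(dividends) I = 2.95·e^(−0.0409·7/12) + 1.55·e^(−0.0409·8/12) = 4.3888
Fair forward F* = (S − I)·e^(rT) = (140.18 − 4.3888)·e^0.030675 = 135.7912 × 1.031150 = 140.0211
Market R$136.08 < fair 140.0211: forward underpriced → reverse cash-and-carry (short the stock, invest proceeds at r, pay the dividends, go long the forward).
Profit at T = |F_mkt − F*| = |136.08 − 140.0211| = R$3.94 per share

R$3.94 per share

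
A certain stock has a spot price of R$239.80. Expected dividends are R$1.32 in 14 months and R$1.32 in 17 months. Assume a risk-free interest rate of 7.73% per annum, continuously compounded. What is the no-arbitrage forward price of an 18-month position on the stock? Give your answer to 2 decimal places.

R$266.60

PV(dividends) I = 1.32·e^(−0.0773·14/12) + 1.32·e^(−0.0773·17/12)
I = 1.2062 + 1.1831 = 2.3893
F = (S − I)·e^(rT) = (239.80 − 2.3893) · e^(0.0773·18/12)
= 237.4107 · e^0.115950 = 237.4107 × 1.122940 = R$266.60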